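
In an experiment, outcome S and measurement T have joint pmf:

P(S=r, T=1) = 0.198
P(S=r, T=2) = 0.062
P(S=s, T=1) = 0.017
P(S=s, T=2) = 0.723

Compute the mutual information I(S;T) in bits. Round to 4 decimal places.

Marginals: p(S) = (0.2600, 0.7400), p(T) = (0.2150, 0.7850).
I(S;T) = Σ p(x,y)·log₂[p(x,y)/(p(x)p(y))].
  (r,1): 0.198·log₂(3.5420) = 0.36127
  (r,2): 0.062·log₂(0.3038) = -0.10657
  (s,1): 0.017·log₂(0.1069) = -0.05485
  (s,2): 0.723·log₂(1.2446) = 0.22826
Sum = 0.4281 bits.

0.4281 bits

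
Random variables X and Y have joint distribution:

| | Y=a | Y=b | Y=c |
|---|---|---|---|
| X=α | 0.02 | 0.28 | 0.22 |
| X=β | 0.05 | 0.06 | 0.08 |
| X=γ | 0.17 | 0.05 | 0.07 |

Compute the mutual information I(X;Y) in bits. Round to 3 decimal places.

Marginals: p(X) = (0.5200, 0.1900, 0.2900), p(Y) = (0.2400, 0.3900, 0.3700).
I(X;Y) = H(X) + H(Y) − H(X,Y).
H(X) = 1.4637, H(Y) = 1.5547, H(X,Y) = 2.7780.
I(X;Y) = 1.4637 + 1.5547 − 2.7780 = 0.240 bits.

0.240 bits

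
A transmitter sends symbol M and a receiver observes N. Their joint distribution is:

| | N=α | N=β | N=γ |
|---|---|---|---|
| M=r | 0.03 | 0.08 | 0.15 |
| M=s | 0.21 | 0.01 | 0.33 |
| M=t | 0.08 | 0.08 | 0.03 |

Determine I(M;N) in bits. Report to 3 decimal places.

0.235 bits

Marginals: p(M) = (0.2600, 0.5500, 0.1900), p(N) = (0.3200, 0.1700, 0.5100).
I(M;N) = Σ p(x,y)·log₂[p(x,y)/(p(x)p(y))].
  (r,α): 0.03·log₂(0.3606) = -0.0441
  (r,β): 0.08·log₂(1.8100) = 0.0685
  (r,γ): 0.15·log₂(1.1312) = 0.0267
  (s,α): 0.21·log₂(1.1932) = 0.0535
  (s,β): 0.01·log₂(0.1070) = -0.0322
  (s,γ): 0.33·log₂(1.1765) = 0.0774
  (t,α): 0.08·log₂(1.3158) = 0.0317
  (t,β): 0.08·log₂(2.4768) = 0.1047
  (t,γ): 0.03·log₂(0.3096) = -0.0507
Sum = 0.235 bits.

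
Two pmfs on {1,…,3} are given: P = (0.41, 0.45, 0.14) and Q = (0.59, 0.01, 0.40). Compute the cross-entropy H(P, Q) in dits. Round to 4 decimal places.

H(P,Q) = −Σ p·log₁₀ q.
  −0.41·log₁₀(0.59) = 0.09395
  −0.45·log₁₀(0.01) = 0.90000
  −0.14·log₁₀(0.40) = 0.05571
H(P,Q) = 1.0497 dits.

1.0497 dits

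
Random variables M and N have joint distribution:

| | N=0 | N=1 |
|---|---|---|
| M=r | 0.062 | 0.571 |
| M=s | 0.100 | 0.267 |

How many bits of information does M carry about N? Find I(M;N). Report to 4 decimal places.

0.0362 bits

Marginals: p(M) = (0.6330, 0.3670), p(N) = (0.1620, 0.8380).
I(M;N) = H(M) + H(N) − H(M,N).
H(M) = 0.9483, H(N) = 0.6391, H(M,N) = 1.5512.
I(M;N) = 0.9483 + 0.6391 − 1.5512 = 0.0362 bits.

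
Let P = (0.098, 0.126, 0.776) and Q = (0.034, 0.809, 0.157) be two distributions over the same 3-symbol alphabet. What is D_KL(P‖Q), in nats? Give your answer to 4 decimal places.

1.1094 nats

D(P‖Q) = Σ p·ln(p/q).
  0.098·ln(0.098/0.034) = 0.10374
  0.126·ln(0.126/0.809) = -0.23430
  0.776·ln(0.776/0.157) = 1.23998
D(P‖Q) = 1.1094 nats.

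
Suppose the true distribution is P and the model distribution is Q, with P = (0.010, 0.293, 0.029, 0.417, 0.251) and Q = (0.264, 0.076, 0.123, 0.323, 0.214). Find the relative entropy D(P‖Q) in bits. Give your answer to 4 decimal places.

D(P‖Q) = Σ p·log₂(p/q).
  0.010·log₂(0.010/0.264) = -0.04722
  0.293·log₂(0.293/0.076) = 0.57042
  0.029·log₂(0.029/0.123) = -0.06045
  0.417·log₂(0.417/0.323) = 0.15367
  0.251·log₂(0.251/0.214) = 0.05775
D(P‖Q) = 0.6742 bits.

0.6742 bits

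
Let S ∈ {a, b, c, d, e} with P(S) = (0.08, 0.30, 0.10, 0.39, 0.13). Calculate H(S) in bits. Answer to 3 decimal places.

H(S) = −Σ p·log₂ p.
  −(0.08)·log₂(0.08) = 0.2915
  −(0.30)·log₂(0.30) = 0.5211
  −(0.10)·log₂(0.10) = 0.3322
  −(0.39)·log₂(0.39) = 0.5298
  −(0.13)·log₂(0.13) = 0.3826
Sum: 0.2915 + 0.5211 + 0.3322 + 0.5298 + 0.3826 = 2.057 bits.

2.057 bits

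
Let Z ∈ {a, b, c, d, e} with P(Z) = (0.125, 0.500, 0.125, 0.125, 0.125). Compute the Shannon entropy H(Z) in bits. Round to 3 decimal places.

H(Z) = −Σ p·log₂ p.
  −(0.125)·log₂(0.125) = 0.3750
  −(0.500)·log₂(0.500) = 0.5000
  −(0.125)·log₂(0.125) = 0.3750
  −(0.125)·log₂(0.125) = 0.3750
  −(0.125)·log₂(0.125) = 0.3750
Sum: 0.3750 + 0.5000 + 0.3750 + 0.3750 + 0.3750 = 2.000 bits.

2.000 bits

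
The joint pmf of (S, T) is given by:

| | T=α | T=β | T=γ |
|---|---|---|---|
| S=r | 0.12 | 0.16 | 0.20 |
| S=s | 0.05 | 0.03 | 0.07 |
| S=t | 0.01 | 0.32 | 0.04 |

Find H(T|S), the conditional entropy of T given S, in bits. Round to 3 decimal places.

1.220 bits

Marginals: p(S) = (0.4800, 0.1500, 0.3700), p(T) = (0.1800, 0.5100, 0.3100).
H(T|S) = Σ p(S) · H(T|S=·).
  S=r: p=0.4800, H(T|S=r) = 1.5546
  S=s: p=0.1500, H(T|S=s) = 1.5058
  S=t: p=0.3700, H(T|S=t) = 0.6689
Weighted sum = 1.220 bits.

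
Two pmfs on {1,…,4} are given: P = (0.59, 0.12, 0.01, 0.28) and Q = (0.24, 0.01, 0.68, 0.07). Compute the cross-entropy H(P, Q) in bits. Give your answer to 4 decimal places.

H(P,Q) = −Σ p·log₂ q.
  −0.59·log₂(0.24) = 1.21475
  −0.12·log₂(0.01) = 0.79726
  −0.01·log₂(0.68) = 0.00556
  −0.28·log₂(0.07) = 1.07422
H(P,Q) = 3.0918 bits.

3.0918 bits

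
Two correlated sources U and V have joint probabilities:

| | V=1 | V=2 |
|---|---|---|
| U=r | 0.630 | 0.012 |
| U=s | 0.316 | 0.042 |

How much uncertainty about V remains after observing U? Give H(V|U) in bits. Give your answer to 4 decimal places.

Marginals: p(U) = (0.6420, 0.3580), p(V) = (0.9460, 0.0540).
H(V|U) = Σ p(U) · H(V|U=·).
  U=r: p=0.6420, H(V|U=r) = 0.1340
  U=s: p=0.3580, H(V|U=s) = 0.5216
Weighted sum = 0.2728 bits.

0.2728 bits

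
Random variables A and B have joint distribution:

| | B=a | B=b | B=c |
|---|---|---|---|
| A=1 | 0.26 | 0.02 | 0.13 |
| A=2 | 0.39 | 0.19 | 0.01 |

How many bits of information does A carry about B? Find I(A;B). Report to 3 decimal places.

0.198 bits

Marginals: p(A) = (0.4100, 0.5900), p(B) = (0.6500, 0.2100, 0.1400).
I(A;B) = Σ p(x,y)·log₂[p(x,y)/(p(x)p(y))].
  (1,a): 0.26·log₂(0.9756) = -0.0093
  (1,b): 0.02·log₂(0.2323) = -0.0421
  (1,c): 0.13·log₂(2.2648) = 0.1533
  (2,a): 0.39·log₂(1.0169) = 0.0095
  (2,b): 0.19·log₂(1.5335) = 0.1172
  (2,c): 0.01·log₂(0.1211) = -0.0305
Sum = 0.198 bits.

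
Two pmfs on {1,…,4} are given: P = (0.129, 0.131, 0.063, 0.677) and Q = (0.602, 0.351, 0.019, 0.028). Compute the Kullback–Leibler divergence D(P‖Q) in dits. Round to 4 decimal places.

D(P‖Q) = Σ p·log₁₀(p/q).
  0.129·log₁₀(0.129/0.602) = -0.08630
  0.131·log₁₀(0.131/0.351) = -0.05607
  0.063·log₁₀(0.063/0.019) = 0.03280
  0.677·log₁₀(0.677/0.028) = 0.93658
D(P‖Q) = 0.8270 dits.

0.8270 dits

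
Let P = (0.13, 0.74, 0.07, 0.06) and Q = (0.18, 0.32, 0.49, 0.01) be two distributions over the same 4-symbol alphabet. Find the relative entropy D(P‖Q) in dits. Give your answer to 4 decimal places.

0.2386 dits

D(P‖Q) = Σ p·log₁₀(p/q).
  0.13·log₁₀(0.13/0.18) = -0.01837
  0.74·log₁₀(0.74/0.32) = 0.26942
  0.07·log₁₀(0.07/0.49) = -0.05916
  0.06·log₁₀(0.06/0.01) = 0.04669
D(P‖Q) = 0.2386 dits.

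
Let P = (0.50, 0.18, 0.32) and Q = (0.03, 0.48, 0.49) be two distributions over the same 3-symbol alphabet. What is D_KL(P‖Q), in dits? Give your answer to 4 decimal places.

0.4750 dits

D(P‖Q) = Σ p·log₁₀(p/q).
  0.50·log₁₀(0.50/0.03) = 0.61092
  0.18·log₁₀(0.18/0.48) = -0.07667
  0.32·log₁₀(0.32/0.49) = -0.05921
D(P‖Q) = 0.4750 dits.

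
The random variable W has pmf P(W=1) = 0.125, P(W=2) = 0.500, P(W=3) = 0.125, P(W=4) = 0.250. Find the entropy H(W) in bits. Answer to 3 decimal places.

H(W) = −Σ p·log₂ p.
  −(0.125)·log₂(0.125) = 0.3750
  −(0.500)·log₂(0.500) = 0.5000
  −(0.125)·log₂(0.125) = 0.3750
  −(0.250)·log₂(0.250) = 0.5000
Sum: 0.3750 + 0.5000 + 0.3750 + 0.5000 = 1.750 bits.

1.750 bits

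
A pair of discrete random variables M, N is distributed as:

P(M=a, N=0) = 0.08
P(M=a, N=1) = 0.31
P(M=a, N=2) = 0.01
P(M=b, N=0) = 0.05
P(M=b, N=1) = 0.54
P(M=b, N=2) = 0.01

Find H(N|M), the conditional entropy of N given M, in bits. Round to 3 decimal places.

Marginals: p(M) = (0.4000, 0.6000), p(N) = (0.1300, 0.8500, 0.0200).
H(N|M) = Σ p(M) · H(N|M=·).
  M=a: p=0.4000, H(N|M=a) = 0.8824
  M=b: p=0.6000, H(N|M=b) = 0.5340
Weighted sum = 0.673 bits.

0.673 bits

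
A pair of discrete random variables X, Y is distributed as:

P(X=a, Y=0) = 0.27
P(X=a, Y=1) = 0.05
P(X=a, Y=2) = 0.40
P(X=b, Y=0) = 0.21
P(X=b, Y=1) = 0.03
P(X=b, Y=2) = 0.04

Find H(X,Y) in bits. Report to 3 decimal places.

H(X,Y) = −Σ p(x,y)·log₂ p(x,y) over all 6 cells.
  cell (a,0): −0.27·log₂0.27 = 0.5100
  cell (a,1): −0.05·log₂0.05 = 0.2161
  cell (a,2): −0.40·log₂0.40 = 0.5288
  cell (b,0): −0.21·log₂0.21 = 0.4728
  cell (b,1): −0.03·log₂0.03 = 0.1518
  cell (b,2): −0.04·log₂0.04 = 0.1858
Sum = 2.065 bits.

2.065 bits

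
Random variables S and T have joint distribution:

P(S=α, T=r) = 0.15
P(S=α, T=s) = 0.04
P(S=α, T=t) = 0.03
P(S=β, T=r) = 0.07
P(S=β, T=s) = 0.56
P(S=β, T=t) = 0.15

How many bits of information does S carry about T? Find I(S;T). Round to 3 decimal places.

Marginals: p(S) = (0.2200, 0.7800), p(T) = (0.2200, 0.6000, 0.1800).
I(S;T) = Σ p(x,y)·log₂[p(x,y)/(p(x)p(y))].
  (α,r): 0.15·log₂(3.0992) = 0.2448
  (α,s): 0.04·log₂(0.3030) = -0.0689
  (α,t): 0.03·log₂(0.7576) = -0.0120
  (β,r): 0.07·log₂(0.4079) = -0.0906
  (β,s): 0.56·log₂(1.1966) = 0.1450
  (β,t): 0.15·log₂(1.0684) = 0.0143
Sum = 0.233 bits.

0.233 bits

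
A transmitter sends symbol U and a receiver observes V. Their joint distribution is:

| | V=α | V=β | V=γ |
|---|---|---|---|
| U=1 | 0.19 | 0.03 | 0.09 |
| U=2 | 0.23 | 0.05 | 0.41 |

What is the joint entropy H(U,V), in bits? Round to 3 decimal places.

H(U,V) = −Σ p(x,y)·log₂ p(x,y) over all 6 cells.
  cell (1,α): −0.19·log₂0.19 = 0.4552
  cell (1,β): −0.03·log₂0.03 = 0.1518
  cell (1,γ): −0.09·log₂0.09 = 0.3127
  cell (2,α): −0.23·log₂0.23 = 0.4877
  cell (2,β): −0.05·log₂0.05 = 0.2161
  cell (2,γ): −0.41·log₂0.41 = 0.5274
Sum = 2.151 bits.

2.151 bits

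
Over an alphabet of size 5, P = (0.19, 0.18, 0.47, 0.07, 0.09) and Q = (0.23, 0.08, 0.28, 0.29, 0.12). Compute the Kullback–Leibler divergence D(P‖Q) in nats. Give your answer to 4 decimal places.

0.2277 nats

D(P‖Q) = Σ p·ln(p/q).
  0.19·ln(0.19/0.23) = -0.03630
  0.18·ln(0.18/0.08) = 0.14597
  0.47·ln(0.47/0.28) = 0.24343
  0.07·ln(0.07/0.29) = -0.09950
  0.09·ln(0.09/0.12) = -0.02589
D(P‖Q) = 0.2277 nats.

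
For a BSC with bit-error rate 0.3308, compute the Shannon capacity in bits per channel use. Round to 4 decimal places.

Binary symmetric channel: C = 1 − h₂(ε) where h₂ is the binary entropy function.
h₂(0.3308) = −0.3308·log₂0.3308 − 0.6692·log₂0.6692 = 0.9157.
C = 1 − 0.9157 = 0.0843 bits per channel use.

0.0843 bits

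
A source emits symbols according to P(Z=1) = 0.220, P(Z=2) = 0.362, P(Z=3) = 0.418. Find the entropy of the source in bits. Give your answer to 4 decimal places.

1.5373 bits

H(Z) = −Σ p·log₂ p.
  −(0.220)·log₂(0.220) = 0.48057
  −(0.362)·log₂(0.362) = 0.53067
  −(0.418)·log₂(0.418) = 0.52602
Sum: 0.48057 + 0.53067 + 0.52602 = 1.5373 bits.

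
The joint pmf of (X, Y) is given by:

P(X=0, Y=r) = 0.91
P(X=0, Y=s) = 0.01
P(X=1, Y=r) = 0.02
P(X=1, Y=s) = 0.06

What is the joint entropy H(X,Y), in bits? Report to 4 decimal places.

H(X,Y) = −Σ p(x,y)·log₂ p(x,y) over all 4 cells.
  cell (0,r): −0.91·log₂0.91 = 0.12382
  cell (0,s): −0.01·log₂0.01 = 0.06644
  cell (1,r): −0.02·log₂0.02 = 0.11288
  cell (1,s): −0.06·log₂0.06 = 0.24353
Sum = 0.5467 bits.

0.5467 bits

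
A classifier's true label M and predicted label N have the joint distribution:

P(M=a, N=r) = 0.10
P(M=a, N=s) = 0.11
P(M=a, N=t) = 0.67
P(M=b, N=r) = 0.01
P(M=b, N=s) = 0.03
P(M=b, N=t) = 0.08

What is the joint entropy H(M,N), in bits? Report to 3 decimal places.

1.579 bits

H(M,N) = −Σ p(x,y)·log₂ p(x,y) over all 6 cells.
  cell (a,r): −0.10·log₂0.10 = 0.3322
  cell (a,s): −0.11·log₂0.11 = 0.3503
  cell (a,t): −0.67·log₂0.67 = 0.3871
  cell (b,r): −0.01·log₂0.01 = 0.0664
  cell (b,s): −0.03·log₂0.03 = 0.1518
  cell (b,t): −0.08·log₂0.08 = 0.2915
Sum = 1.579 bits.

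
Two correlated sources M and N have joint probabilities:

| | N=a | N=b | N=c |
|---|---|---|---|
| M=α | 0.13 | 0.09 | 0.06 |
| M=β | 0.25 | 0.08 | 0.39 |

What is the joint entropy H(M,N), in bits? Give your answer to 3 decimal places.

2.260 bits

H(M,N) = −Σ p(x,y)·log₂ p(x,y) over all 6 cells.
  cell (α,a): −0.13·log₂0.13 = 0.3826
  cell (α,b): −0.09·log₂0.09 = 0.3127
  cell (α,c): −0.06·log₂0.06 = 0.2435
  cell (β,a): −0.25·log₂0.25 = 0.5000
  cell (β,b): −0.08·log₂0.08 = 0.2915
  cell (β,c): −0.39·log₂0.39 = 0.5298
Sum = 2.260 bits.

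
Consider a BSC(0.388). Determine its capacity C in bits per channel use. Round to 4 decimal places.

0.0365 bits

Binary symmetric channel: C = 1 − h₂(ε) where h₂ is the binary entropy function.
h₂(0.388) = −0.388·log₂0.388 − 0.612·log₂0.612 = 0.9635.
C = 1 − 0.9635 = 0.0365 bits per channel use.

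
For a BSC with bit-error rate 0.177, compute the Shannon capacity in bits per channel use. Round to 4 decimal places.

0.3265 bits

Binary symmetric channel: C = 1 − h₂(ε) where h₂ is the binary entropy function.
h₂(0.177) = −0.177·log₂0.177 − 0.823·log₂0.823 = 0.6735.
C = 1 − 0.6735 = 0.3265 bits per channel use.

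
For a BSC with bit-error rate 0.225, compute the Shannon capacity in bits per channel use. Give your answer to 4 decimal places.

Binary symmetric channel: C = 1 − h₂(ε) where h₂ is the binary entropy function.
h₂(0.225) = −0.225·log₂0.225 − 0.775·log₂0.775 = 0.7692.
C = 1 − 0.7692 = 0.2308 bits per channel use.

0.2308 bits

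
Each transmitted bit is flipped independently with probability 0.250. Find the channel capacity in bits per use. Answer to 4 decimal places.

Binary symmetric channel: C = 1 − h₂(ε) where h₂ is the binary entropy function.
h₂(0.250) = −0.250·log₂0.250 − 0.750·log₂0.750 = 0.8113.
C = 1 − 0.8113 = 0.1887 bits per channel use.

0.1887 bits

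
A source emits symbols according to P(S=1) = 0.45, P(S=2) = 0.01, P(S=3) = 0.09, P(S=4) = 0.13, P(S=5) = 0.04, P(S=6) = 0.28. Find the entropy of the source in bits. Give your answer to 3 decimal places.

1.980 bits

H(S) = −Σ p·log₂ p.
  −(0.45)·log₂(0.45) = 0.5184
  −(0.01)·log₂(0.01) = 0.0664
  −(0.09)·log₂(0.09) = 0.3127
  −(0.13)·log₂(0.13) = 0.3826
  −(0.04)·log₂(0.04) = 0.1858
  −(0.28)·log₂(0.28) = 0.5142
Sum: 0.5184 + 0.0664 + 0.3127 + 0.3826 + 0.1858 + 0.5142 = 1.980 bits.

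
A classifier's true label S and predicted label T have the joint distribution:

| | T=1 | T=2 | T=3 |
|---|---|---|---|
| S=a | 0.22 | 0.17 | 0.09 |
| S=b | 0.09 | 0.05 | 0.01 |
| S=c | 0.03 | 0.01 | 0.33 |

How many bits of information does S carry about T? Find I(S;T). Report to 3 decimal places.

0.421 bits

Marginals: p(S) = (0.4800, 0.1500, 0.3700), p(T) = (0.3400, 0.2300, 0.4300).
I(S;T) = H(S) + H(T) − H(S,T).
H(S) = 1.4495, H(T) = 1.5404, H(S,T) = 2.5690.
I(S;T) = 1.4495 + 1.5404 − 2.5690 = 0.421 bits.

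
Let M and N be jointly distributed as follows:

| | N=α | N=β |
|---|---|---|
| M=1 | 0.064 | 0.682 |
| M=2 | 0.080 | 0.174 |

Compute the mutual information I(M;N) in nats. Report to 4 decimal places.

Marginals: p(M) = (0.7460, 0.2540), p(N) = (0.1440, 0.8560).
I(M;N) = Σ p(x,y)·ln[p(x,y)/(p(x)p(y))].
  (1,α): 0.064·ln(0.5958) = -0.03315
  (1,β): 0.682·ln(1.0680) = 0.04487
  (2,α): 0.080·ln(2.1872) = 0.06261
  (2,β): 0.174·ln(0.8003) = -0.03877
Sum = 0.0356 nats.

0.0356 nats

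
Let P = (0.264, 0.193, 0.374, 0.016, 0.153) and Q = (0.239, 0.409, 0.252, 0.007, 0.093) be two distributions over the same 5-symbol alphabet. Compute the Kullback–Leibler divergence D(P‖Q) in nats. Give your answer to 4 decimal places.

D(P‖Q) = Σ p·ln(p/q).
  0.264·ln(0.264/0.239) = 0.02626
  0.193·ln(0.193/0.409) = -0.14495
  0.374·ln(0.374/0.252) = 0.14767
  0.016·ln(0.016/0.007) = 0.01323
  0.153·ln(0.153/0.093) = 0.07617
D(P‖Q) = 0.1184 nats.

0.1184 nats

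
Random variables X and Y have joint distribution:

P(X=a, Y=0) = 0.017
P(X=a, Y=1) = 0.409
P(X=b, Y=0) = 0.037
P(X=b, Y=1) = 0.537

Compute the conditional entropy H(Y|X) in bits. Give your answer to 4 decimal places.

0.3010 bits

Chain rule: H(Y|X) = H(X,Y) − H(X).
Marginals: p(X) = (0.4260, 0.5740), p(Y) = (0.0540, 0.9460).
H(X,Y) = 1.2851 bits; H(X) = 0.9841 bits.
H(Y|X) = 1.2851 − 0.9841 = 0.3010 bits.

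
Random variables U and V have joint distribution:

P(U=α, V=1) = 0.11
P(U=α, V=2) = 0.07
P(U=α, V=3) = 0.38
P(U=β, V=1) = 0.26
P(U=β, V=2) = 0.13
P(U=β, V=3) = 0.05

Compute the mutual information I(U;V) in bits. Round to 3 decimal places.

Marginals: p(U) = (0.5600, 0.4400), p(V) = (0.3700, 0.2000, 0.4300).
I(U;V) = H(U) + H(V) − H(U,V).
H(U) = 0.9896, H(V) = 1.5187, H(U,V) = 2.2533.
I(U;V) = 0.9896 + 1.5187 − 2.2533 = 0.255 bits.

0.255 bits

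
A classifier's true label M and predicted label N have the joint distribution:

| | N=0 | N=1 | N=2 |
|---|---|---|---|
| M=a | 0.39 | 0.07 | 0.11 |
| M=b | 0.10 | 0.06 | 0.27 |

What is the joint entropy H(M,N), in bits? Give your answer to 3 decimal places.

2.234 bits

H(M,N) = −Σ p(x,y)·log₂ p(x,y) over all 6 cells.
  cell (a,0): −0.39·log₂0.39 = 0.5298
  cell (a,1): −0.07·log₂0.07 = 0.2686
  cell (a,2): −0.11·log₂0.11 = 0.3503
  cell (b,0): −0.10·log₂0.10 = 0.3322
  cell (b,1): −0.06·log₂0.06 = 0.2435
  cell (b,2): −0.27·log₂0.27 = 0.5100
Sum = 2.234 bits.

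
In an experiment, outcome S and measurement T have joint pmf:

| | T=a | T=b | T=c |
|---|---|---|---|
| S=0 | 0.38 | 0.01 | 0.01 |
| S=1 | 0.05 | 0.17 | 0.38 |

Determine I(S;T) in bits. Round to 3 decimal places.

0.625 bits

Marginals: p(S) = (0.4000, 0.6000), p(T) = (0.4300, 0.1800, 0.3900).
I(S;T) = H(S) + H(T) − H(S,T).
H(S) = 0.9710, H(T) = 1.4987, H(S,T) = 1.8445.
I(S;T) = 0.9710 + 1.4987 − 1.8445 = 0.625 bits.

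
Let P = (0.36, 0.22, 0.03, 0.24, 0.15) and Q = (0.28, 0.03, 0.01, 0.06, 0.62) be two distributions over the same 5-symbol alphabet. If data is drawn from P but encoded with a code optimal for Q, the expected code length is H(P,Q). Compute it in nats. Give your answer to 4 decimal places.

2.1148 nats

H(P,Q) = −Σ p·ln q.
  −0.36·ln(0.28) = 0.45827
  −0.22·ln(0.03) = 0.77144
  −0.03·ln(0.01) = 0.13816
  −0.24·ln(0.06) = 0.67522
  −0.15·ln(0.62) = 0.07171
H(P,Q) = 2.1148 nats.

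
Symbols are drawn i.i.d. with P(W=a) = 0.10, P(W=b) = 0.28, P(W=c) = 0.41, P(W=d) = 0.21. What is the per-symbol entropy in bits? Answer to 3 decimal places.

H(W) = −Σ p·log₂ p.
  −(0.10)·log₂(0.10) = 0.3322
  −(0.28)·log₂(0.28) = 0.5142
  −(0.41)·log₂(0.41) = 0.5274
  −(0.21)·log₂(0.21) = 0.4728
Sum: 0.3322 + 0.5142 + 0.5274 + 0.4728 = 1.847 bits.

1.847 bits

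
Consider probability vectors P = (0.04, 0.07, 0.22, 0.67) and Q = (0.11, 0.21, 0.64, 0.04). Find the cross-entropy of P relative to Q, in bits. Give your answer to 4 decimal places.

H(P,Q) = −Σ p·log₂ q.
  −0.04·log₂(0.11) = 0.12738
  −0.07·log₂(0.21) = 0.15761
  −0.22·log₂(0.64) = 0.14165
  −0.67·log₂(0.04) = 3.11138
H(P,Q) = 3.5380 bits.

3.5380 bits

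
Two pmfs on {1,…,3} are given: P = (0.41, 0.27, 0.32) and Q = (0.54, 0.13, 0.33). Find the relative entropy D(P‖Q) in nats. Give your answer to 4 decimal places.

D(P‖Q) = Σ p·ln(p/q).
  0.41·ln(0.41/0.54) = -0.11292
  0.27·ln(0.27/0.13) = 0.19734
  0.32·ln(0.32/0.33) = -0.00985
D(P‖Q) = 0.0746 nats.

0.0746 nats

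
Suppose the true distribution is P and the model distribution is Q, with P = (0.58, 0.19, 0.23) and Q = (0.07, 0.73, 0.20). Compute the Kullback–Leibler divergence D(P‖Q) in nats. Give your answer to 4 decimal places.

1.0028 nats

D(P‖Q) = Σ p·ln(p/q).
  0.58·ln(0.58/0.07) = 1.22643
  0.19·ln(0.19/0.73) = -0.25574
  0.23·ln(0.23/0.20) = 0.03215
D(P‖Q) = 1.0028 nats.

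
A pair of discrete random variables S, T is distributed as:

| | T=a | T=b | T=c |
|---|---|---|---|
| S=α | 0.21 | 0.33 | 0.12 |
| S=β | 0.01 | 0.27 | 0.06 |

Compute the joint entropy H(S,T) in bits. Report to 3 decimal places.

H(S,T) = −Σ p(x,y)·log₂ p(x,y) over all 6 cells.
  cell (α,a): −0.21·log₂0.21 = 0.4728
  cell (α,b): −0.33·log₂0.33 = 0.5278
  cell (α,c): −0.12·log₂0.12 = 0.3671
  cell (β,a): −0.01·log₂0.01 = 0.0664
  cell (β,b): −0.27·log₂0.27 = 0.5100
  cell (β,c): −0.06·log₂0.06 = 0.2435
Sum = 2.188 bits.

2.188 bits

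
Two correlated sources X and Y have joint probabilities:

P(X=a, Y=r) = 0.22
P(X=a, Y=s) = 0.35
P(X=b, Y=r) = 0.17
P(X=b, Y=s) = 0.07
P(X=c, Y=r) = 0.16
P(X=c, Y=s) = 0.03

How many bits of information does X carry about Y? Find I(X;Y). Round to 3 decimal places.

Marginals: p(X) = (0.5700, 0.2400, 0.1900), p(Y) = (0.5500, 0.4500).
I(X;Y) = Σ p(x,y)·log₂[p(x,y)/(p(x)p(y))].
  (a,r): 0.22·log₂(0.7018) = -0.1124
  (a,s): 0.35·log₂(1.3645) = 0.1569
  (b,r): 0.17·log₂(1.2879) = 0.0620
  (b,s): 0.07·log₂(0.6481) = -0.0438
  (c,r): 0.16·log₂(1.5311) = 0.0983
  (c,s): 0.03·log₂(0.3509) = -0.0453
Sum = 0.116 bits.

0.116 bits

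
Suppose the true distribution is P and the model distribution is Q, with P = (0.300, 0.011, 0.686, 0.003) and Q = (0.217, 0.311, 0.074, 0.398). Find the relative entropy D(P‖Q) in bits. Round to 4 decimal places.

2.2698 bits

D(P‖Q) = Σ p·log₂(p/q).
  0.300·log₂(0.300/0.217) = 0.14018
  0.011·log₂(0.011/0.311) = -0.05303
  0.686·log₂(0.686/0.074) = 2.20385
  0.003·log₂(0.003/0.398) = -0.02115
D(P‖Q) = 2.2698 bits.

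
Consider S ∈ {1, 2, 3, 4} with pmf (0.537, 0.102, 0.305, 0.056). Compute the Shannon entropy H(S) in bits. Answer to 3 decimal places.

1.573 bits

H(S) = −Σ p·log₂ p.
  −(0.537)·log₂(0.537) = 0.4817
  −(0.102)·log₂(0.102) = 0.3359
  −(0.305)·log₂(0.305) = 0.5225
  −(0.056)·log₂(0.056) = 0.2329
Sum: 0.4817 + 0.3359 + 0.5225 + 0.2329 = 1.573 bits.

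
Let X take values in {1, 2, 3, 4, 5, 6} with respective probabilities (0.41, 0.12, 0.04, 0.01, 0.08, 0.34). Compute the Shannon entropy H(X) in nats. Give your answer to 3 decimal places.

H(X) = −Σ p·ln p.
  −(0.41)·ln(0.41) = 0.3656
  −(0.12)·ln(0.12) = 0.2544
  −(0.04)·ln(0.04) = 0.1288
  −(0.01)·ln(0.01) = 0.0461
  −(0.08)·ln(0.08) = 0.2021
  −(0.34)·ln(0.34) = 0.3668
Sum: 0.3656 + 0.2544 + 0.1288 + 0.0461 + 0.2021 + 0.3668 = 1.364 nats.

1.364 nats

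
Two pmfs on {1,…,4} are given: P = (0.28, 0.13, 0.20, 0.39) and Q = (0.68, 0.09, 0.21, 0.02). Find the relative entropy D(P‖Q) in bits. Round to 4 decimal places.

1.3678 bits

D(P‖Q) = Σ p·log₂(p/q).
  0.28·log₂(0.28/0.68) = -0.35843
  0.13·log₂(0.13/0.09) = 0.06897
  0.20·log₂(0.20/0.21) = -0.01408
  0.39·log₂(0.39/0.02) = 1.67131
D(P‖Q) = 1.3678 bits.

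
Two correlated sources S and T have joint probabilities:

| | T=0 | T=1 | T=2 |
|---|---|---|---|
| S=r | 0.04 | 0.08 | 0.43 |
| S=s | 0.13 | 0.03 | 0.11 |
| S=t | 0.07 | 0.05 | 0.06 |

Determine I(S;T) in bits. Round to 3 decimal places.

Marginals: p(S) = (0.5500, 0.2700, 0.1800), p(T) = (0.2400, 0.1600, 0.6000).
I(S;T) = Σ p(x,y)·log₂[p(x,y)/(p(x)p(y))].
  (r,0): 0.04·log₂(0.3030) = -0.0689
  (r,1): 0.08·log₂(0.9091) = -0.0110
  (r,2): 0.43·log₂(1.3030) = 0.1642
  (s,0): 0.13·log₂(2.0062) = 0.1306
  (s,1): 0.03·log₂(0.6944) = -0.0158
  (s,2): 0.11·log₂(0.6790) = -0.0614
  (t,0): 0.07·log₂(1.6204) = 0.0487
  (t,1): 0.05·log₂(1.7361) = 0.0398
  (t,2): 0.06·log₂(0.5556) = -0.0509
Sum = 0.175 bits.

0.175 bits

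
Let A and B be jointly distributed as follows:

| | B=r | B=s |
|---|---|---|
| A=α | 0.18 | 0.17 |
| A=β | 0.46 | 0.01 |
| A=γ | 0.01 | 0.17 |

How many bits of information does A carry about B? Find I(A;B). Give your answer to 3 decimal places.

0.459 bits

Marginals: p(A) = (0.3500, 0.4700, 0.1800), p(B) = (0.6500, 0.3500).
I(A;B) = Σ p(x,y)·log₂[p(x,y)/(p(x)p(y))].
  (α,r): 0.18·log₂(0.7912) = -0.0608
  (α,s): 0.17·log₂(1.3878) = 0.0804
  (β,r): 0.46·log₂(1.5057) = 0.2716
  (β,s): 0.01·log₂(0.0608) = -0.0404
  (γ,r): 0.01·log₂(0.0855) = -0.0355
  (γ,s): 0.17·log₂(2.6984) = 0.2435
Sum = 0.459 bits.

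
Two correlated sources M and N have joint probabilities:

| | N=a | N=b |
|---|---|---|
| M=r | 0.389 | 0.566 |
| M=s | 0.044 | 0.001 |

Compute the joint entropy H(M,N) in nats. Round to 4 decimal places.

H(M,N) = −Σ p(x,y)·ln p(x,y) over all 4 cells.
  cell (r,a): −0.389·ln0.389 = 0.36728
  cell (r,b): −0.566·ln0.566 = 0.32215
  cell (s,a): −0.044·ln0.044 = 0.13744
  cell (s,b): −0.001·ln0.001 = 0.00691
Sum = 0.8338 nats.

0.8338 nats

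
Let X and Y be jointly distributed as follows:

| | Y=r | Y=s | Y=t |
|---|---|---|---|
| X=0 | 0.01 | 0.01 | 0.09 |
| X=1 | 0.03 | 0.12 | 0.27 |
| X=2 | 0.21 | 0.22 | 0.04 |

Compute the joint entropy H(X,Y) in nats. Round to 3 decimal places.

H(X,Y) = −Σ p(x,y)·ln p(x,y) over all 9 cells.
  cell (0,r): −0.01·ln0.01 = 0.0461
  cell (0,s): −0.01·ln0.01 = 0.0461
  cell (0,t): −0.09·ln0.09 = 0.2167
  cell (1,r): −0.03·ln0.03 = 0.1052
  cell (1,s): −0.12·ln0.12 = 0.2544
  cell (1,t): −0.27·ln0.27 = 0.3535
  cell (2,r): −0.21·ln0.21 = 0.3277
  cell (2,s): −0.22·ln0.22 = 0.3331
  cell (2,t): −0.04·ln0.04 = 0.1288
Sum = 1.812 nats.

1.812 nats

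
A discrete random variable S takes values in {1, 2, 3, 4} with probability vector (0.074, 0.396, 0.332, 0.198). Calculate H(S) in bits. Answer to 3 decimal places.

1.798 bits

H(S) = −Σ p·log₂ p.
  −(0.074)·log₂(0.074) = 0.2780
  −(0.396)·log₂(0.396) = 0.5292
  −(0.332)·log₂(0.332) = 0.5281
  −(0.198)·log₂(0.198) = 0.4626
Sum: 0.2780 + 0.5292 + 0.5281 + 0.4626 = 1.798 bits.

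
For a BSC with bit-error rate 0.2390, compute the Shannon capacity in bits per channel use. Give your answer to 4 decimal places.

0.2066 bits

Binary symmetric channel: C = 1 − h₂(ε) where h₂ is the binary entropy function.
h₂(0.2390) = −0.2390·log₂0.2390 − 0.7610·log₂0.7610 = 0.7934.
C = 1 − 0.7934 = 0.2066 bits per channel use.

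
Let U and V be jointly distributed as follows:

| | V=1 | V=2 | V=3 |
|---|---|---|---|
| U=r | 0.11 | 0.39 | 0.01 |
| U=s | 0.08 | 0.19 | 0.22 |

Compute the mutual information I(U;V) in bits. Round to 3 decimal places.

Marginals: p(U) = (0.5100, 0.4900), p(V) = (0.1900, 0.5800, 0.2300).
I(U;V) = Σ p(x,y)·log₂[p(x,y)/(p(x)p(y))].
  (r,1): 0.11·log₂(1.1352) = 0.0201
  (r,2): 0.39·log₂(1.3185) = 0.1556
  (r,3): 0.01·log₂(0.0853) = -0.0355
  (s,1): 0.08·log₂(0.8593) = -0.0175
  (s,2): 0.19·log₂(0.6685) = -0.1104
  (s,3): 0.22·log₂(1.9521) = 0.2123
Sum = 0.225 bits.

0.225 bits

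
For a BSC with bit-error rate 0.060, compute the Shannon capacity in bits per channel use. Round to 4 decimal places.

0.6726 bits

Binary symmetric channel: C = 1 − h₂(ε) where h₂ is the binary entropy function.
h₂(0.060) = −0.060·log₂0.060 − 0.940·log₂0.940 = 0.3274.
C = 1 − 0.3274 = 0.6726 bits per channel use.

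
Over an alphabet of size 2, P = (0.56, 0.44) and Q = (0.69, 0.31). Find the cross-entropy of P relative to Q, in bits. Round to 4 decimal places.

1.0432 bits

H(P,Q) = −Σ p·log₂ q.
  −0.56·log₂(0.69) = 0.29979
  −0.44·log₂(0.31) = 0.74345
H(P,Q) = 1.0432 bits.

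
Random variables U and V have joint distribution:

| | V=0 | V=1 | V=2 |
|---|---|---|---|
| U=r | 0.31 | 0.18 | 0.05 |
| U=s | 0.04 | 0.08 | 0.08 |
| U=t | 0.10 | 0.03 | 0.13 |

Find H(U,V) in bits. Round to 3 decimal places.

2.821 bits

H(U,V) = −Σ p(x,y)·log₂ p(x,y) over all 9 cells.
  cell (r,0): −0.31·log₂0.31 = 0.5238
  cell (r,1): −0.18·log₂0.18 = 0.4453
  cell (r,2): −0.05·log₂0.05 = 0.2161
  cell (s,0): −0.04·log₂0.04 = 0.1858
  cell (s,1): −0.08·log₂0.08 = 0.2915
  cell (s,2): −0.08·log₂0.08 = 0.2915
  cell (t,0): −0.10·log₂0.10 = 0.3322
  cell (t,1): −0.03·log₂0.03 = 0.1518
  cell (t,2): −0.13·log₂0.13 = 0.3826
Sum = 2.821 bits.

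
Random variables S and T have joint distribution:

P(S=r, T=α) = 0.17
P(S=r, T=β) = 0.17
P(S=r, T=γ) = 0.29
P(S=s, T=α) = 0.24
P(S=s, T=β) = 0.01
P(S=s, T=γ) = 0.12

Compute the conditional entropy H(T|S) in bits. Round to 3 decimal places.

1.364 bits

Chain rule: H(T|S) = H(S,T) − H(S).
Marginals: p(S) = (0.6300, 0.3700), p(T) = (0.4100, 0.1800, 0.4100).
H(S,T) = 2.3147 bits; H(S) = 0.9507 bits.
H(T|S) = 2.3147 − 0.9507 = 1.364 bits.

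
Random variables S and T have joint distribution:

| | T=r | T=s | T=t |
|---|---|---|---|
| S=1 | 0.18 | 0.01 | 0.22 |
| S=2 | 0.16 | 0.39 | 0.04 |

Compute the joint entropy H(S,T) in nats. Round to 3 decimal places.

1.477 nats

H(S,T) = −Σ p(x,y)·ln p(x,y) over all 6 cells.
  cell (1,r): −0.18·ln0.18 = 0.3087
  cell (1,s): −0.01·ln0.01 = 0.0461
  cell (1,t): −0.22·ln0.22 = 0.3331
  cell (2,r): −0.16·ln0.16 = 0.2932
  cell (2,s): −0.39·ln0.39 = 0.3672
  cell (2,t): −0.04·ln0.04 = 0.1288
Sum = 1.477 nats.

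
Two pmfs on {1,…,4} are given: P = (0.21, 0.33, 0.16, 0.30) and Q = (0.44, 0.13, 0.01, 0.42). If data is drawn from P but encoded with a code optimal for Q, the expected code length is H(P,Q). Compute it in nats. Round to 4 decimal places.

1.8428 nats

H(P,Q) = −Σ p·ln q.
  −0.21·ln(0.44) = 0.17241
  −0.33·ln(0.13) = 0.67327
  −0.16·ln(0.01) = 0.73683
  −0.30·ln(0.42) = 0.26025
H(P,Q) = 1.8428 nats.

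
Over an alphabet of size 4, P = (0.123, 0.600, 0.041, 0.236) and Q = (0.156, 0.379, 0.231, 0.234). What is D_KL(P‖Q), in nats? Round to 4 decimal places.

D(P‖Q) = Σ p·ln(p/q).
  0.123·ln(0.123/0.156) = -0.02923
  0.600·ln(0.600/0.379) = 0.27564
  0.041·ln(0.041/0.231) = -0.07088
  0.236·ln(0.236/0.234) = 0.00201
D(P‖Q) = 0.1775 nats.

0.1775 nats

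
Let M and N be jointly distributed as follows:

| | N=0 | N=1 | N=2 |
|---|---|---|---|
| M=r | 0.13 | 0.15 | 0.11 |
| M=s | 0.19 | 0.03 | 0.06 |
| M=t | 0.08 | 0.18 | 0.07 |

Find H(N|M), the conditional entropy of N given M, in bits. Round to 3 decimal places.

1.428 bits

Marginals: p(M) = (0.3900, 0.2800, 0.3300), p(N) = (0.4000, 0.3600, 0.2400).
H(N|M) = Σ p(M) · H(N|M=·).
  M=r: p=0.3900, H(N|M=r) = 1.5735
  M=s: p=0.2800, H(N|M=s) = 1.2011
  M=t: p=0.3300, H(N|M=t) = 1.4471
Weighted sum = 1.428 bits.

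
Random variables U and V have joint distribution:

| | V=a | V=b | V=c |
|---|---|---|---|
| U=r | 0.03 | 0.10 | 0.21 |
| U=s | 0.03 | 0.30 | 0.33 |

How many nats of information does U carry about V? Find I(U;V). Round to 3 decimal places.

Marginals: p(U) = (0.3400, 0.6600), p(V) = (0.0600, 0.4000, 0.5400).
I(U;V) = Σ p(x,y)·ln[p(x,y)/(p(x)p(y))].
  (r,a): 0.03·ln(1.4706) = 0.0116
  (r,b): 0.10·ln(0.7353) = -0.0307
  (r,c): 0.21·ln(1.1438) = 0.0282
  (s,a): 0.03·ln(0.7576) = -0.0083
  (s,b): 0.30·ln(1.1364) = 0.0384
  (s,c): 0.33·ln(0.9259) = -0.0254
Sum = 0.014 nats.

0.014 nats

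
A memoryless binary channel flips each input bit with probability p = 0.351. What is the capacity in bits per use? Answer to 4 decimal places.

0.0650 bits

Binary symmetric channel: C = 1 − h₂(ε) where h₂ is the binary entropy function.
h₂(0.351) = −0.351·log₂0.351 − 0.649·log₂0.649 = 0.9350.
C = 1 − 0.9350 = 0.0650 bits per channel use.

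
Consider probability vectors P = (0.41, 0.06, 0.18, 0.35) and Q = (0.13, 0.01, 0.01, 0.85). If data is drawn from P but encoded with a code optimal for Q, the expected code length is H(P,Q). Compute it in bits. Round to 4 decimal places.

H(P,Q) = −Σ p·log₂ q.
  −0.41·log₂(0.13) = 1.20680
  −0.06·log₂(0.01) = 0.39863
  −0.18·log₂(0.01) = 1.19589
  −0.35·log₂(0.85) = 0.08206
H(P,Q) = 2.8834 bits.

2.8834 bits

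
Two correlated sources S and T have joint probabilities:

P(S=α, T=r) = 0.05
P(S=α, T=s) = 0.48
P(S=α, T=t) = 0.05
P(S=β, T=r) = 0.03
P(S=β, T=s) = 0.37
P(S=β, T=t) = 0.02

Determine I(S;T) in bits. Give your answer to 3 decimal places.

Marginals: p(S) = (0.5800, 0.4200), p(T) = (0.0800, 0.8500, 0.0700).
I(S;T) = Σ p(x,y)·log₂[p(x,y)/(p(x)p(y))].
  (α,r): 0.05·log₂(1.0776) = 0.0054
  (α,s): 0.48·log₂(0.9736) = -0.0185
  (α,t): 0.05·log₂(1.2315) = 0.0150
  (β,r): 0.03·log₂(0.8929) = -0.0049
  (β,s): 0.37·log₂(1.0364) = 0.0191
  (β,t): 0.02·log₂(0.6803) = -0.0111
Sum = 0.005 bits.

0.005 bits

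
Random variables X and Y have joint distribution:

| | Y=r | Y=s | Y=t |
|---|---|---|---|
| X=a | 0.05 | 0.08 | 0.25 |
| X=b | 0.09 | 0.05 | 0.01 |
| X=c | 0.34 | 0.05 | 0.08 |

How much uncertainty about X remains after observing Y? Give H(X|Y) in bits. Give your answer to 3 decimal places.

1.157 bits

Chain rule: H(X|Y) = H(X,Y) − H(Y).
Marginals: p(X) = (0.3800, 0.1500, 0.4700), p(Y) = (0.4800, 0.1800, 0.3400).
H(X,Y) = 2.6396 bits; H(Y) = 1.4828 bits.
H(X|Y) = 2.6396 − 1.4828 = 1.157 bits.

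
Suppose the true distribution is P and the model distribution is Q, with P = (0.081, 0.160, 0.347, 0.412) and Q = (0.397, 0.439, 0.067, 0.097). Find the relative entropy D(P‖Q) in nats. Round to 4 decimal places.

D(P‖Q) = Σ p·ln(p/q).
  0.081·ln(0.081/0.397) = -0.12875
  0.160·ln(0.160/0.439) = -0.16149
  0.347·ln(0.347/0.067) = 0.57069
  0.412·ln(0.412/0.097) = 0.59588
D(P‖Q) = 0.8763 nats.

0.8763 nats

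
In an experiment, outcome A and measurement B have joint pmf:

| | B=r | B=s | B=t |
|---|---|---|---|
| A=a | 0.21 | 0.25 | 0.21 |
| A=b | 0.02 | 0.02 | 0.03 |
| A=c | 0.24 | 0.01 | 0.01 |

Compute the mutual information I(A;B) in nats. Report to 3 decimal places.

Marginals: p(A) = (0.6700, 0.0700, 0.2600), p(B) = (0.4700, 0.2800, 0.2500).
I(A;B) = H(A) + H(B) − H(A,B).
H(A) = 0.8047, H(B) = 1.0579, H(A,B) = 1.6983.
I(A;B) = 0.8047 + 1.0579 − 1.6983 = 0.164 nats.

0.164 nats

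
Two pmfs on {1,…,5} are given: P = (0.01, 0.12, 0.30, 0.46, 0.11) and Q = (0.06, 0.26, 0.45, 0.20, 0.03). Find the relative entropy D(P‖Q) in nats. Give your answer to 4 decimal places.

D(P‖Q) = Σ p·ln(p/q).
  0.01·ln(0.01/0.06) = -0.01792
  0.12·ln(0.12/0.26) = -0.09278
  0.30·ln(0.30/0.45) = -0.12164
  0.46·ln(0.46/0.20) = 0.38314
  0.11·ln(0.11/0.03) = 0.14292
D(P‖Q) = 0.2937 nats.

0.2937 nats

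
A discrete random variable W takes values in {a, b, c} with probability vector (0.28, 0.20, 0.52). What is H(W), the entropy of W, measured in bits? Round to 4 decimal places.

H(W) = −Σ p·log₂ p.
  −(0.28)·log₂(0.28) = 0.51422
  −(0.20)·log₂(0.20) = 0.46439
  −(0.52)·log₂(0.52) = 0.49058
Sum: 0.51422 + 0.46439 + 0.49058 = 1.4692 bits.

1.4692 bits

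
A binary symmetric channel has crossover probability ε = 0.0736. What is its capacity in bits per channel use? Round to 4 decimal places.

Binary symmetric channel: C = 1 − h₂(ε) where h₂ is the binary entropy function.
h₂(0.0736) = −0.0736·log₂0.0736 − 0.9264·log₂0.9264 = 0.3792.
C = 1 − 0.3792 = 0.6208 bits per channel use.

0.6208 bits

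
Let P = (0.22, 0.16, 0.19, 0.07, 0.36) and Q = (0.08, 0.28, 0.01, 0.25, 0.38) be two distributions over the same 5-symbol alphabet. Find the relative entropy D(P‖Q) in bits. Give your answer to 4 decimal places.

D(P‖Q) = Σ p·log₂(p/q).
  0.22·log₂(0.22/0.08) = 0.32107
  0.16·log₂(0.16/0.28) = -0.12918
  0.19·log₂(0.19/0.01) = 0.80711
  0.07·log₂(0.07/0.25) = -0.12856
  0.36·log₂(0.36/0.38) = -0.02808
D(P‖Q) = 0.8424 bits.

0.8424 bits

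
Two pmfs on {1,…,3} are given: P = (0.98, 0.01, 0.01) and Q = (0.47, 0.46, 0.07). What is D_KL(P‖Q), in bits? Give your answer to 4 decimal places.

D(P‖Q) = Σ p·log₂(p/q).
  0.98·log₂(0.98/0.47) = 1.03892
  0.01·log₂(0.01/0.46) = -0.05524
  0.01·log₂(0.01/0.07) = -0.02807
D(P‖Q) = 0.9556 bits.

0.9556 bits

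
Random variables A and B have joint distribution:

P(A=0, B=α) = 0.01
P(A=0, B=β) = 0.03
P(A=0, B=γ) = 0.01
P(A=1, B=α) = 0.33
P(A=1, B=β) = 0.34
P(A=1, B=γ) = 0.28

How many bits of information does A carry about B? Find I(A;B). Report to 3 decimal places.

Marginals: p(A) = (0.0500, 0.9500), p(B) = (0.3400, 0.3700, 0.2900).
I(A;B) = Σ p(x,y)·log₂[p(x,y)/(p(x)p(y))].
  (0,α): 0.01·log₂(0.5882) = -0.0077
  (0,β): 0.03·log₂(1.6216) = 0.0209
  (0,γ): 0.01·log₂(0.6897) = -0.0054
  (1,α): 0.33·log₂(1.0217) = 0.0102
  (1,β): 0.34·log₂(0.9673) = -0.0163
  (1,γ): 0.28·log₂(1.0163) = 0.0065
Sum = 0.008 bits.

0.008 bits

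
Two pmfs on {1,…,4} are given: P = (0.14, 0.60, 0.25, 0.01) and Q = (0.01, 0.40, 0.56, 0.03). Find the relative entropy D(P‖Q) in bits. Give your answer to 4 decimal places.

0.5773 bits

D(P‖Q) = Σ p·log₂(p/q).
  0.14·log₂(0.14/0.01) = 0.53303
  0.60·log₂(0.60/0.40) = 0.35098
  0.25·log₂(0.25/0.56) = -0.29087
  0.01·log₂(0.01/0.03) = -0.01585
D(P‖Q) = 0.5773 bits.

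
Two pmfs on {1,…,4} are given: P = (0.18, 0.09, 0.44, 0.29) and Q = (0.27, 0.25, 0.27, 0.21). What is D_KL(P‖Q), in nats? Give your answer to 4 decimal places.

D(P‖Q) = Σ p·ln(p/q).
  0.18·ln(0.18/0.27) = -0.07298
  0.09·ln(0.09/0.25) = -0.09195
  0.44·ln(0.44/0.27) = 0.21488
  0.29·ln(0.29/0.21) = 0.09360
D(P‖Q) = 0.1435 nats.

0.1435 nats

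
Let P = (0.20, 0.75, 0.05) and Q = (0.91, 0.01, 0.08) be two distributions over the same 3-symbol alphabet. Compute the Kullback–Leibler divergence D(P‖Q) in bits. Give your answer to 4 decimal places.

D(P‖Q) = Σ p·log₂(p/q).
  0.20·log₂(0.20/0.91) = -0.43717
  0.75·log₂(0.75/0.01) = 4.67161
  0.05·log₂(0.05/0.08) = -0.03390
D(P‖Q) = 4.2005 bits.

4.2005 bits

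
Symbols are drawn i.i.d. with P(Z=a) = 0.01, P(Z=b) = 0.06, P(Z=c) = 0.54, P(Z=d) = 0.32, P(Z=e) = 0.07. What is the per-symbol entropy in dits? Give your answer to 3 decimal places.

0.477 dits

H(Z) = −Σ p·log₁₀ p.
  −(0.01)·log₁₀(0.01) = 0.0200
  −(0.06)·log₁₀(0.06) = 0.0733
  −(0.54)·log₁₀(0.54) = 0.1445
  −(0.32)·log₁₀(0.32) = 0.1584
  −(0.07)·log₁₀(0.07) = 0.0808
Sum: 0.0200 + 0.0733 + 0.1445 + 0.1584 + 0.0808 = 0.477 dits.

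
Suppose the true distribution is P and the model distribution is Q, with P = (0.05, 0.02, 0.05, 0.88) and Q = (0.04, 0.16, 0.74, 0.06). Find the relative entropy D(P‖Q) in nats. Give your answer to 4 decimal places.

2.1981 nats

D(P‖Q) = Σ p·ln(p/q).
  0.05·ln(0.05/0.04) = 0.01116
  0.02·ln(0.02/0.16) = -0.04159
  0.05·ln(0.05/0.74) = -0.13473
  0.88·ln(0.88/0.06) = 2.36331
D(P‖Q) = 2.1981 nats.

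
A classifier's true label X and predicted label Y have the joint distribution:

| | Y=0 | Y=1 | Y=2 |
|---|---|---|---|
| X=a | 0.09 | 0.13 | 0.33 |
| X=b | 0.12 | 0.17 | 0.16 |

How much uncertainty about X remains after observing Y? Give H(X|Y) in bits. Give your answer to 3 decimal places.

0.950 bits

Chain rule: H(X|Y) = H(X,Y) − H(Y).
Marginals: p(X) = (0.5500, 0.4500), p(Y) = (0.2100, 0.3000, 0.4900).
H(X,Y) = 2.4478 bits; H(Y) = 1.4982 bits.
H(X|Y) = 2.4478 − 1.4982 = 0.950 bits.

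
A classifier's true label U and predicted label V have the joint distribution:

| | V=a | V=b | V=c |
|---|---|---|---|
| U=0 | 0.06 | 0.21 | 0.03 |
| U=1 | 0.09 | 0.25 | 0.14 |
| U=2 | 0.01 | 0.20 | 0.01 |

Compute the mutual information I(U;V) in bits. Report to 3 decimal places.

0.099 bits

Marginals: p(U) = (0.3000, 0.4800, 0.2200), p(V) = (0.1600, 0.6600, 0.1800).
I(U;V) = H(U) + H(V) − H(U,V).
H(U) = 1.5099, H(V) = 1.2640, H(U,V) = 2.6752.
I(U;V) = 1.5099 + 1.2640 − 2.6752 = 0.099 bits.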